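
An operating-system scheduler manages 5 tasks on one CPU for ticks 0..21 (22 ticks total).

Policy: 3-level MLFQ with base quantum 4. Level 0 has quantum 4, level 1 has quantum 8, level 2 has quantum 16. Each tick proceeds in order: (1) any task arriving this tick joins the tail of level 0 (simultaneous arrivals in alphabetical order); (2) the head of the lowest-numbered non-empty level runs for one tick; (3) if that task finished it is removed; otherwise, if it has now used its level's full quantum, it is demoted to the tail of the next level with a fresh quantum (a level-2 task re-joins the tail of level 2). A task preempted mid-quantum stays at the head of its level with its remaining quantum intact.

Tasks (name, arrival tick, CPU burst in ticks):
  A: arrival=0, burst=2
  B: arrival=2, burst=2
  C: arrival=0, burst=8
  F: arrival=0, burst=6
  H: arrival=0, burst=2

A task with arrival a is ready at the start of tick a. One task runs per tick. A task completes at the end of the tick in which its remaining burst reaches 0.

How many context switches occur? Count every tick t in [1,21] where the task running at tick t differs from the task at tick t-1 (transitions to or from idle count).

context switches = 7

t=0: L0/L1/L2 = ACFH/-/- → run A
t=1: L0/L1/L2 = ACFH/-/- → run A
t=2: L0/L1/L2 = CFHB/-/- → run C
t=3: L0/L1/L2 = CFHB/-/- → run C
t=4: L0/L1/L2 = CFHB/-/- → run C
t=5: L0/L1/L2 = CFHB/-/- → run C
t=6: L0/L1/L2 = FHB/C/- → run F
t=7: L0/L1/L2 = FHB/C/- → run F
t=8: L0/L1/L2 = FHB/C/- → run F
t=9: L0/L1/L2 = FHB/C/- → run F
t=10: L0/L1/L2 = HB/CF/- → run H
t=11: L0/L1/L2 = HB/CF/- → run H
t=12: L0/L1/L2 = B/CF/- → run B
t=13: L0/L1/L2 = B/CF/- → run B
t=14: L0/L1/L2 = -/CF/- → run C
t=15: L0/L1/L2 = -/CF/- → run C
t=16: L0/L1/L2 = -/CF/- → run C
t=17: L0/L1/L2 = -/CF/- → run C
t=18: L0/L1/L2 = -/F/- → run F
t=19: L0/L1/L2 = -/F/- → run F
t=20: (idle)
t=21: (idle)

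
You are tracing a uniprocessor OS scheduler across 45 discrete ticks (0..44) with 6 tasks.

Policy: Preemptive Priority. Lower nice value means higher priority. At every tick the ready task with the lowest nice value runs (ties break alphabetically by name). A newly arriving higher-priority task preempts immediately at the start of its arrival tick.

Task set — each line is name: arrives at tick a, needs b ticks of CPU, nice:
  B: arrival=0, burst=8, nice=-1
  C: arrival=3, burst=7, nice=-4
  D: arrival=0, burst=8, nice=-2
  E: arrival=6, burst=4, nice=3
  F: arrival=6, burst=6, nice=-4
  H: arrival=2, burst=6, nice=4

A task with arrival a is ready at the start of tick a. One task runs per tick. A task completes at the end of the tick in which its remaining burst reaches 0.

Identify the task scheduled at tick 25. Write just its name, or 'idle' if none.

t=0: ready={B,D} → run D
t=1: ready={B,D} → run D
t=2: ready={B,D,H} → run D
t=3: ready={B,C,D,H} → run C
t=4: ready={B,C,D,H} → run C
t=5: ready={B,C,D,H} → run C
t=6: ready={B,C,D,E,F,H} → run C
t=7: ready={B,C,D,E,F,H} → run C
t=8: ready={B,C,D,E,F,H} → run C
t=9: ready={B,C,D,E,F,H} → run C
t=10: ready={B,D,E,F,H} → run F
t=11: ready={B,D,E,F,H} → run F
t=12: ready={B,D,E,F,H} → run F
t=13: ready={B,D,E,F,H} → run F
t=14: ready={B,D,E,F,H} → run F
t=15: ready={B,D,E,F,H} → run F
t=16: ready={B,D,E,H} → run D
t=17: ready={B,D,E,H} → run D
t=18: ready={B,D,E,H} → run D
t=19: ready={B,D,E,H} → run D
t=20: ready={B,D,E,H} → run D
t=21: ready={B,E,H} → run B
t=22: ready={B,E,H} → run B
t=23: ready={B,E,H} → run B
t=24: ready={B,E,H} → run B
t=25: ready={B,E,H} → run B
t=26: ready={B,E,H} → run B
t=27: ready={B,E,H} → run B
t=28: ready={B,E,H} → run B
t=29: ready={E,H} → run E
t=30: ready={E,H} → run E
t=31: ready={E,H} → run E
t=32: ready={E,H} → run E
t=33: ready={H} → run H
t=34: ready={H} → run H
t=35: ready={H} → run H
t=36: ready={H} → run H
t=37: ready={H} → run H
t=38: ready={H} → run H
t=39: (idle)
t=40: (idle)
t=41: (idle)
t=42: (idle)
t=43: (idle)
t=44: (idle)

running at tick 25 = B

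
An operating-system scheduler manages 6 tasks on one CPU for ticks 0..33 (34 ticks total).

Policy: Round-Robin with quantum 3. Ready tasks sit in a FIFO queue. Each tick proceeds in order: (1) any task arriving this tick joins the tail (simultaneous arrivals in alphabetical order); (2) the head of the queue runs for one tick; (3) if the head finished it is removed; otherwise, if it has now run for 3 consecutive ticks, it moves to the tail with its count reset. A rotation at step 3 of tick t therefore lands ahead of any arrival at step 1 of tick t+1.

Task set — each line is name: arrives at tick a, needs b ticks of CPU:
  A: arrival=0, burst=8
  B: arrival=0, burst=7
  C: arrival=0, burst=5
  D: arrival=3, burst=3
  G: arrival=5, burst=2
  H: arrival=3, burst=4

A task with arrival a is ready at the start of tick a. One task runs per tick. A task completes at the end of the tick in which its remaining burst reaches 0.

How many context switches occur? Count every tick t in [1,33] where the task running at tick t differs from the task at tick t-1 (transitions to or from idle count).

context switches = 12

t=0: queue=[A,B,C] q_used=0 → run A
t=1: queue=[A,B,C] q_used=1 → run A
t=2: queue=[A,B,C] q_used=2 → run A
t=3: queue=[B,C,A,D,H] q_used=0 → run B
t=4: queue=[B,C,A,D,H] q_used=1 → run B
t=5: queue=[B,C,A,D,H,G] q_used=2 → run B
t=6: queue=[C,A,D,H,G,B] q_used=0 → run C
t=7: queue=[C,A,D,H,G,B] q_used=1 → run C
t=8: queue=[C,A,D,H,G,B] q_used=2 → run C
t=9: queue=[A,D,H,G,B,C] q_used=0 → run A
t=10: queue=[A,D,H,G,B,C] q_used=1 → run A
t=11: queue=[A,D,H,G,B,C] q_used=2 → run A
t=12: queue=[D,H,G,B,C,A] q_used=0 → run D
t=13: queue=[D,H,G,B,C,A] q_used=1 → run D
t=14: queue=[D,H,G,B,C,A] q_used=2 → run D
t=15: queue=[H,G,B,C,A] q_used=0 → run H
t=16: queue=[H,G,B,C,A] q_used=1 → run H
t=17: queue=[H,G,B,C,A] q_used=2 → run H
t=18: queue=[G,B,C,A,H] q_used=0 → run G
t=19: queue=[G,B,C,A,H] q_used=1 → run G
t=20: queue=[B,C,A,H] q_used=0 → run B
t=21: queue=[B,C,A,H] q_used=1 → run B
t=22: queue=[B,C,A,H] q_used=2 → run B
t=23: queue=[C,A,H,B] q_used=0 → run C
t=24: queue=[C,A,H,B] q_used=1 → run C
t=25: queue=[A,H,B] q_used=0 → run A
t=26: queue=[A,H,B] q_used=1 → run A
t=27: queue=[H,B] q_used=0 → run H
t=28: queue=[B] q_used=0 → run B
t=29: (idle)
t=30: (idle)
t=31: (idle)
t=32: (idle)
t=33: (idle)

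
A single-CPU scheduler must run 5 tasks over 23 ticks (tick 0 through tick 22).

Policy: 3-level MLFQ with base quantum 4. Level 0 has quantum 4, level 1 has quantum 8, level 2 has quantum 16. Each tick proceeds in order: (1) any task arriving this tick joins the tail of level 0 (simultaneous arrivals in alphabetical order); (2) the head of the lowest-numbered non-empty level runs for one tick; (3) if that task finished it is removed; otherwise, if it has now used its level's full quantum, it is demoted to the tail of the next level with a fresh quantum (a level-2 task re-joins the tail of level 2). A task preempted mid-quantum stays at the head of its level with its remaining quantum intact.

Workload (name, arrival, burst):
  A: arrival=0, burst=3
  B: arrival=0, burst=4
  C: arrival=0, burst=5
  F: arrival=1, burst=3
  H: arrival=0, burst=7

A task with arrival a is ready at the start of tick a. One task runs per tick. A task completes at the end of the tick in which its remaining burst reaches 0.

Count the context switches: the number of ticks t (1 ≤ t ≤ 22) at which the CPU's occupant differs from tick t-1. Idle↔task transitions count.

context switches = 7

t=0: L0/L1/L2 = ABCH/-/- → run A
t=1: L0/L1/L2 = ABCHF/-/- → run A
t=2: L0/L1/L2 = ABCHF/-/- → run A
t=3: L0/L1/L2 = BCHF/-/- → run B
t=4: L0/L1/L2 = BCHF/-/- → run B
t=5: L0/L1/L2 = BCHF/-/- → run B
t=6: L0/L1/L2 = BCHF/-/- → run B
t=7: L0/L1/L2 = CHF/-/- → run C
t=8: L0/L1/L2 = CHF/-/- → run C
t=9: L0/L1/L2 = CHF/-/- → run C
t=10: L0/L1/L2 = CHF/-/- → run C
t=11: L0/L1/L2 = HF/C/- → run H
t=12: L0/L1/L2 = HF/C/- → run H
t=13: L0/L1/L2 = HF/C/- → run H
t=14: L0/L1/L2 = HF/C/- → run H
t=15: L0/L1/L2 = F/CH/- → run F
t=16: L0/L1/L2 = F/CH/- → run F
t=17: L0/L1/L2 = F/CH/- → run F
t=18: L0/L1/L2 = -/CH/- → run C
t=19: L0/L1/L2 = -/H/- → run H
t=20: L0/L1/L2 = -/H/- → run H
t=21: L0/L1/L2 = -/H/- → run H
t=22: (idle)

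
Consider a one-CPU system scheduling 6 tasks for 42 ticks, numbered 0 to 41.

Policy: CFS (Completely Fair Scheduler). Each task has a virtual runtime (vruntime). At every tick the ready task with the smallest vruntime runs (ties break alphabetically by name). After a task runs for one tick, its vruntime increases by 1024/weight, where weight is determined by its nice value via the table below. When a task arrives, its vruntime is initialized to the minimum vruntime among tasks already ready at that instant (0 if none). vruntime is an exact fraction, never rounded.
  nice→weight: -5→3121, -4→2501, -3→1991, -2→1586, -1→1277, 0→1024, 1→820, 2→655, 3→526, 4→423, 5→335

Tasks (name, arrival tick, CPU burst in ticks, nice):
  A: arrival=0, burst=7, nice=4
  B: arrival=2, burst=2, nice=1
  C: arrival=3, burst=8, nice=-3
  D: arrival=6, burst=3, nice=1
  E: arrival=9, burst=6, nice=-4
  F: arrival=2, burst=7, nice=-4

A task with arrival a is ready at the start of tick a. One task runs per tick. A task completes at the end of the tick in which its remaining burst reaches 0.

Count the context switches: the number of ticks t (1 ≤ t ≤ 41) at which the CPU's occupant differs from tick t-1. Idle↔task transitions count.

t=0: vr[A=0] → run A
t=1: vr[A=1024/423] → run A
t=2: vr[A=2048/423 B=2048/423 F=2048/423] → run A
t=3: vr[A=1024/141 B=2048/423 C=2048/423 F=2048/423] → run B
t=4: vr[A=1024/141 B=528128/86715 C=2048/423 F=2048/423] → run C
t=5: vr[A=1024/141 B=528128/86715 C=4510720/842193 F=2048/423] → run F
t=6: vr[A=1024/141 B=528128/86715 C=4510720/842193 D=5555200/1057923 F=5555200/1057923] → run D
t=7: vr[A=1024/141 B=528128/86715 C=4510720/842193 D=34381568/5289615 F=5555200/1057923] → run F
t=8: vr[A=1024/141 B=528128/86715 C=4510720/842193 D=34381568/5289615 F=5988352/1057923] → run C
t=9: vr[A=1024/141 B=528128/86715 C=4943872/842193 D=34381568/5289615 E=5988352/1057923 F=5988352/1057923] → run E
t=10: vr[A=1024/141 B=528128/86715 C=4943872/842193 D=34381568/5289615 E=6421504/1057923 F=5988352/1057923] → run F
t=11: vr[A=1024/141 B=528128/86715 C=4943872/842193 D=34381568/5289615 E=6421504/1057923 F=6421504/1057923] → run C
t=12: vr[A=1024/141 B=528128/86715 C=5377024/842193 D=34381568/5289615 E=6421504/1057923 F=6421504/1057923] → run E
t=13: vr[A=1024/141 B=528128/86715 C=5377024/842193 D=34381568/5289615 E=6854656/1057923 F=6421504/1057923] → run F
t=14: vr[A=1024/141 B=528128/86715 C=5377024/842193 D=34381568/5289615 E=6854656/1057923 F=6854656/1057923] → run B
t=15: vr[A=1024/141 C=5377024/842193 D=34381568/5289615 E=6854656/1057923 F=6854656/1057923] → run C
t=16: vr[A=1024/141 C=5810176/842193 D=34381568/5289615 E=6854656/1057923 F=6854656/1057923] → run E
t=17: vr[A=1024/141 C=5810176/842193 D=34381568/5289615 E=7287808/1057923 F=6854656/1057923] → run F
t=18: vr[A=1024/141 C=5810176/842193 D=34381568/5289615 E=7287808/1057923 F=7287808/1057923] → run D
t=19: vr[A=1024/141 C=5810176/842193 D=40987136/5289615 E=7287808/1057923 F=7287808/1057923] → run E
t=20: vr[A=1024/141 C=5810176/842193 D=40987136/5289615 E=7720960/1057923 F=7287808/1057923] → run F
t=21: vr[A=1024/141 C=5810176/842193 D=40987136/5289615 E=7720960/1057923 F=7720960/1057923] → run C
t=22: vr[A=1024/141 C=6243328/842193 D=40987136/5289615 E=7720960/1057923 F=7720960/1057923] → run A
t=23: vr[A=4096/423 C=6243328/842193 D=40987136/5289615 E=7720960/1057923 F=7720960/1057923] → run E
t=24: vr[A=4096/423 C=6243328/842193 D=40987136/5289615 E=8154112/1057923 F=7720960/1057923] → run F
t=25: vr[A=4096/423 C=6243328/842193 D=40987136/5289615 E=8154112/1057923] → run C
t=26: vr[A=4096/423 C=6676480/842193 D=40987136/5289615 E=8154112/1057923] → run E
t=27: vr[A=4096/423 C=6676480/842193 D=40987136/5289615] → run D
t=28: vr[A=4096/423 C=6676480/842193] → run C
t=29: vr[A=4096/423 C=7109632/842193] → run C
t=30: vr[A=4096/423] → run A
t=31: vr[A=5120/423] → run A
t=32: vr[A=2048/141] → run A
t=33: (idle)
t=34: (idle)
t=35: (idle)
t=36: (idle)
t=37: (idle)
t=38: (idle)
t=39: (idle)
t=40: (idle)
t=41: (idle)

context switches = 28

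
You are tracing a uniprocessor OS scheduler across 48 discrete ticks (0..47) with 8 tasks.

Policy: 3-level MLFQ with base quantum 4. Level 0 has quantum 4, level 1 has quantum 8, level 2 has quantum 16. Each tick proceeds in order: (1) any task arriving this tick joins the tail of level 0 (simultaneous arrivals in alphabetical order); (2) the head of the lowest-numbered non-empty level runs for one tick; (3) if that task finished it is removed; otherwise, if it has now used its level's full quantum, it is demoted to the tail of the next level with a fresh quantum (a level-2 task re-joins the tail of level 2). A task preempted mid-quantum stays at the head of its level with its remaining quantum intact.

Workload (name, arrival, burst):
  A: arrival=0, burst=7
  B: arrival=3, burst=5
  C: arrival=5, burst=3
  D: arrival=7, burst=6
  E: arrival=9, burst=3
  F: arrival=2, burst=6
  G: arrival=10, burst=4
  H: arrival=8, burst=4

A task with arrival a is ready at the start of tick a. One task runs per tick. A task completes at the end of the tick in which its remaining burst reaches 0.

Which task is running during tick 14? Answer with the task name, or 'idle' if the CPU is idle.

t=0: L0/L1/L2 = A/-/- → run A
t=1: L0/L1/L2 = A/-/- → run A
t=2: L0/L1/L2 = AF/-/- → run A
t=3: L0/L1/L2 = AFB/-/- → run A
t=4: L0/L1/L2 = FB/A/- → run F
t=5: L0/L1/L2 = FBC/A/- → run F
t=6: L0/L1/L2 = FBC/A/- → run F
t=7: L0/L1/L2 = FBCD/A/- → run F
t=8: L0/L1/L2 = BCDH/AF/- → run B
t=9: L0/L1/L2 = BCDHE/AF/- → run B
t=10: L0/L1/L2 = BCDHEG/AF/- → run B
t=11: L0/L1/L2 = BCDHEG/AF/- → run B
t=12: L0/L1/L2 = CDHEG/AFB/- → run C
t=13: L0/L1/L2 = CDHEG/AFB/- → run C
t=14: L0/L1/L2 = CDHEG/AFB/- → run C
t=15: L0/L1/L2 = DHEG/AFB/- → run D
t=16: L0/L1/L2 = DHEG/AFB/- → run D
t=17: L0/L1/L2 = DHEG/AFB/- → run D
t=18: L0/L1/L2 = DHEG/AFB/- → run D
t=19: L0/L1/L2 = HEG/AFBD/- → run H
t=20: L0/L1/L2 = HEG/AFBD/- → run H
t=21: L0/L1/L2 = HEG/AFBD/- → run H
t=22: L0/L1/L2 = HEG/AFBD/- → run H
t=23: L0/L1/L2 = EG/AFBD/- → run E
t=24: L0/L1/L2 = EG/AFBD/- → run E
t=25: L0/L1/L2 = EG/AFBD/- → run E
t=26: L0/L1/L2 = G/AFBD/- → run G
t=27: L0/L1/L2 = G/AFBD/- → run G
t=28: L0/L1/L2 = G/AFBD/- → run G
t=29: L0/L1/L2 = G/AFBD/- → run G
t=30: L0/L1/L2 = -/AFBD/- → run A
t=31: L0/L1/L2 = -/AFBD/- → run A
t=32: L0/L1/L2 = -/AFBD/- → run A
t=33: L0/L1/L2 = -/FBD/- → run F
t=34: L0/L1/L2 = -/FBD/- → run F
t=35: L0/L1/L2 = -/BD/- → run B
t=36: L0/L1/L2 = -/D/- → run D
t=37: L0/L1/L2 = -/D/- → run D
t=38: (idle)
t=39: (idle)
t=40: (idle)
t=41: (idle)
t=42: (idle)
t=43: (idle)
t=44: (idle)
t=45: (idle)
t=46: (idle)
t=47: (idle)

running at tick 14 = C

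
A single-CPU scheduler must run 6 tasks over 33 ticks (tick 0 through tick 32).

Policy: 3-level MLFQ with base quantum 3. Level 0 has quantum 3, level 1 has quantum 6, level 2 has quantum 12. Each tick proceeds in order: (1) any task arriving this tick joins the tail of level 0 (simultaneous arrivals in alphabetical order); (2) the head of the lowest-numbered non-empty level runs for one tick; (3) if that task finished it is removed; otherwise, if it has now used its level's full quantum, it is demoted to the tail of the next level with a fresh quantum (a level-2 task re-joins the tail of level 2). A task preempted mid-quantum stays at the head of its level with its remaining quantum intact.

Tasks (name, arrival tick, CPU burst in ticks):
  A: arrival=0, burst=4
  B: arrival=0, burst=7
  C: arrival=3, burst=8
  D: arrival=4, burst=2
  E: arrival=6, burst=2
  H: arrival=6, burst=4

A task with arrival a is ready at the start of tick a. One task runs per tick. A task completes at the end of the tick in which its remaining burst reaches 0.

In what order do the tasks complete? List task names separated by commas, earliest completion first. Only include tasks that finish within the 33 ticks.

completion order = D, E, A, B, C, H

t=0: L0/L1/L2 = AB/-/- → run A
t=1: L0/L1/L2 = AB/-/- → run A
t=2: L0/L1/L2 = AB/-/- → run A
t=3: L0/L1/L2 = BC/A/- → run B
t=4: L0/L1/L2 = BCD/A/- → run B
t=5: L0/L1/L2 = BCD/A/- → run B
t=6: L0/L1/L2 = CDEH/AB/- → run C
t=7: L0/L1/L2 = CDEH/AB/- → run C
t=8: L0/L1/L2 = CDEH/AB/- → run C
t=9: L0/L1/L2 = DEH/ABC/- → run D
t=10: L0/L1/L2 = DEH/ABC/- → run D
t=11: L0/L1/L2 = EH/ABC/- → run E
t=12: L0/L1/L2 = EH/ABC/- → run E
t=13: L0/L1/L2 = H/ABC/- → run H
t=14: L0/L1/L2 = H/ABC/- → run H
t=15: L0/L1/L2 = H/ABC/- → run H
t=16: L0/L1/L2 = -/ABCH/- → run A
t=17: L0/L1/L2 = -/BCH/- → run B
t=18: L0/L1/L2 = -/BCH/- → run B
t=19: L0/L1/L2 = -/BCH/- → run B
t=20: L0/L1/L2 = -/BCH/- → run B
t=21: L0/L1/L2 = -/CH/- → run C
t=22: L0/L1/L2 = -/CH/- → run C
t=23: L0/L1/L2 = -/CH/- → run C
t=24: L0/L1/L2 = -/CH/- → run C
t=25: L0/L1/L2 = -/CH/- → run C
t=26: L0/L1/L2 = -/H/- → run H
t=27: (idle)
t=28: (idle)
t=29: (idle)
t=30: (idle)
t=31: (idle)
t=32: (idle)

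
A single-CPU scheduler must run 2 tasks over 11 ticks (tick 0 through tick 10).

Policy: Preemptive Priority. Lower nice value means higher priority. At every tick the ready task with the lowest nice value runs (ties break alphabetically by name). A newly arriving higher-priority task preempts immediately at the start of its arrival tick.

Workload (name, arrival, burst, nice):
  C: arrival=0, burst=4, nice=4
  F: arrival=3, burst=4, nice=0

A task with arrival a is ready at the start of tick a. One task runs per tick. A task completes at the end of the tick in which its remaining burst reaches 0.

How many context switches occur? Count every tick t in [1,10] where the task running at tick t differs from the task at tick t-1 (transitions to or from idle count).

t=0: ready={C} → run C
t=1: ready={C} → run C
t=2: ready={C} → run C
t=3: ready={C,F} → run F
t=4: ready={C,F} → run F
t=5: ready={C,F} → run F
t=6: ready={C,F} → run F
t=7: ready={C} → run C
t=8: (idle)
t=9: (idle)
t=10: (idle)

context switches = 3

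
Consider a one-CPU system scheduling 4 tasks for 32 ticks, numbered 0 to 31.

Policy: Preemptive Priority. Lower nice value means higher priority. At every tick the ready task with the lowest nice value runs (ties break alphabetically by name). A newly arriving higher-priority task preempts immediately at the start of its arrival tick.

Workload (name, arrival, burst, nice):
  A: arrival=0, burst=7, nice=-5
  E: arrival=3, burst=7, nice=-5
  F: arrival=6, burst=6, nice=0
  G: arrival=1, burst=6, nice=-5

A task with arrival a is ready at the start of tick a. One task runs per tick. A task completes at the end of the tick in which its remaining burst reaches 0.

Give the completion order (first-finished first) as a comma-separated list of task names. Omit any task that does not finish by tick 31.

t=0: ready={A} → run A
t=1: ready={A,G} → run A
t=2: ready={A,G} → run A
t=3: ready={A,E,G} → run A
t=4: ready={A,E,G} → run A
t=5: ready={A,E,G} → run A
t=6: ready={A,E,F,G} → run A
t=7: ready={E,F,G} → run E
t=8: ready={E,F,G} → run E
t=9: ready={E,F,G} → run E
t=10: ready={E,F,G} → run E
t=11: ready={E,F,G} → run E
t=12: ready={E,F,G} → run E
t=13: ready={E,F,G} → run E
t=14: ready={F,G} → run G
t=15: ready={F,G} → run G
t=16: ready={F,G} → run G
t=17: ready={F,G} → run G
t=18: ready={F,G} → run G
t=19: ready={F,G} → run G
t=20: ready={F} → run F
t=21: ready={F} → run F
t=22: ready={F} → run F
t=23: ready={F} → run F
t=24: ready={F} → run F
t=25: ready={F} → run F
t=26: (idle)
t=27: (idle)
t=28: (idle)
t=29: (idle)
t=30: (idle)
t=31: (idle)

completion order = A, E, G, F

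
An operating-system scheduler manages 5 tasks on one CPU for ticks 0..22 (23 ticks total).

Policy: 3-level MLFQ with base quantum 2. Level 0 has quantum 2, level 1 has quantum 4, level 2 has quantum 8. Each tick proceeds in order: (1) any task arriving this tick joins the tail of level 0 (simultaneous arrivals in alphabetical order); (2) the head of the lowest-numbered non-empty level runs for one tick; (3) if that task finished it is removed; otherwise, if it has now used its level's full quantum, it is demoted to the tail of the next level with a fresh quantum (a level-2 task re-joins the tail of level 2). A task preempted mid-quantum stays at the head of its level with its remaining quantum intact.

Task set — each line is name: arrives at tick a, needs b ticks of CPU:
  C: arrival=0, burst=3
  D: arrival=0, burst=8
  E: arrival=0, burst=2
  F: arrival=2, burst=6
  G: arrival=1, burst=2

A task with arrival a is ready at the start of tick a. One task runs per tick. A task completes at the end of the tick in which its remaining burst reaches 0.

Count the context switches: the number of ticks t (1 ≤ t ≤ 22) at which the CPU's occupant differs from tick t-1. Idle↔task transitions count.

context switches = 9

t=0: L0/L1/L2 = CDE/-/- → run C
t=1: L0/L1/L2 = CDEG/-/- → run C
t=2: L0/L1/L2 = DEGF/C/- → run D
t=3: L0/L1/L2 = DEGF/C/- → run D
t=4: L0/L1/L2 = EGF/CD/- → run E
t=5: L0/L1/L2 = EGF/CD/- → run E
t=6: L0/L1/L2 = GF/CD/- → run G
t=7: L0/L1/L2 = GF/CD/- → run G
t=8: L0/L1/L2 = F/CD/- → run F
t=9: L0/L1/L2 = F/CD/- → run F
t=10: L0/L1/L2 = -/CDF/- → run C
t=11: L0/L1/L2 = -/DF/- → run D
t=12: L0/L1/L2 = -/DF/- → run D
t=13: L0/L1/L2 = -/DF/- → run D
t=14: L0/L1/L2 = -/DF/- → run D
t=15: L0/L1/L2 = -/F/D → run F
t=16: L0/L1/L2 = -/F/D → run F
t=17: L0/L1/L2 = -/F/D → run F
t=18: L0/L1/L2 = -/F/D → run F
t=19: L0/L1/L2 = -/-/D → run D
t=20: L0/L1/L2 = -/-/D → run D
t=21: (idle)
t=22: (idle)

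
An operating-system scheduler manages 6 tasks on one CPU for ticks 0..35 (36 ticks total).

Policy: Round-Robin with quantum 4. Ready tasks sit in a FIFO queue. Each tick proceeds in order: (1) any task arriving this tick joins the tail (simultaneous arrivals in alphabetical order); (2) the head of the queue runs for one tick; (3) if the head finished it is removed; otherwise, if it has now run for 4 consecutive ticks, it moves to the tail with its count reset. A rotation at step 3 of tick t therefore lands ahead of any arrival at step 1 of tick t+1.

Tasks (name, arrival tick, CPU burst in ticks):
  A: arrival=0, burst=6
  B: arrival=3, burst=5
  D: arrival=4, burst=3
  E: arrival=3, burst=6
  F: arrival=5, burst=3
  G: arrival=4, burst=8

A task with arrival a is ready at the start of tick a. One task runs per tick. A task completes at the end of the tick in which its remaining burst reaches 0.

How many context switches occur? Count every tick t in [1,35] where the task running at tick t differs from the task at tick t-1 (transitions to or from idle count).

t=0: queue=[A] q_used=0 → run A
t=1: queue=[A] q_used=1 → run A
t=2: queue=[A] q_used=2 → run A
t=3: queue=[A,B,E] q_used=3 → run A
t=4: queue=[B,E,A,D,G] q_used=0 → run B
t=5: queue=[B,E,A,D,G,F] q_used=1 → run B
t=6: queue=[B,E,A,D,G,F] q_used=2 → run B
t=7: queue=[B,E,A,D,G,F] q_used=3 → run B
t=8: queue=[E,A,D,G,F,B] q_used=0 → run E
t=9: queue=[E,A,D,G,F,B] q_used=1 → run E
t=10: queue=[E,A,D,G,F,B] q_used=2 → run E
t=11: queue=[E,A,D,G,F,B] q_used=3 → run E
t=12: queue=[A,D,G,F,B,E] q_used=0 → run A
t=13: queue=[A,D,G,F,B,E] q_used=1 → run A
t=14: queue=[D,G,F,B,E] q_used=0 → run D
t=15: queue=[D,G,F,B,E] q_used=1 → run D
t=16: queue=[D,G,F,B,E] q_used=2 → run D
t=17: queue=[G,F,B,E] q_used=0 → run G
t=18: queue=[G,F,B,E] q_used=1 → run G
t=19: queue=[G,F,B,E] q_used=2 → run G
t=20: queue=[G,F,B,E] q_used=3 → run G
t=21: queue=[F,B,E,G] q_used=0 → run F
t=22: queue=[F,B,E,G] q_used=1 → run F
t=23: queue=[F,B,E,G] q_used=2 → run F
t=24: queue=[B,E,G] q_used=0 → run B
t=25: queue=[E,G] q_used=0 → run E
t=26: queue=[E,G] q_used=1 → run E
t=27: queue=[G] q_used=0 → run G
t=28: queue=[G] q_used=1 → run G
t=29: queue=[G] q_used=2 → run G
t=30: queue=[G] q_used=3 → run G
t=31: (idle)
t=32: (idle)
t=33: (idle)
t=34: (idle)
t=35: (idle)

context switches = 10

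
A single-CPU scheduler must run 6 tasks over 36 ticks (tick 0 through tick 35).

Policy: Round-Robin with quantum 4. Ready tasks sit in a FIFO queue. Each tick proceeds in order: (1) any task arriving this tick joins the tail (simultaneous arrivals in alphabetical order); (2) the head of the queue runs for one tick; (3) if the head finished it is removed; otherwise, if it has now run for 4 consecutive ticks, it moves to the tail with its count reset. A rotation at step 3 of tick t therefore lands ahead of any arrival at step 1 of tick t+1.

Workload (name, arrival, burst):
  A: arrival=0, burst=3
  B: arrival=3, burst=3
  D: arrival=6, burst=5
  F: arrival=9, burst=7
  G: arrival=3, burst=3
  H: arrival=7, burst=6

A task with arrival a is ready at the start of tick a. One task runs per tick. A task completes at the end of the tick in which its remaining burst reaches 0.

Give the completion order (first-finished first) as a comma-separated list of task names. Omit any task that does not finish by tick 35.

t=0: queue=[A] q_used=0 → run A
t=1: queue=[A] q_used=1 → run A
t=2: queue=[A] q_used=2 → run A
t=3: queue=[B,G] q_used=0 → run B
t=4: queue=[B,G] q_used=1 → run B
t=5: queue=[B,G] q_used=2 → run B
t=6: queue=[G,D] q_used=0 → run G
t=7: queue=[G,D,H] q_used=1 → run G
t=8: queue=[G,D,H] q_used=2 → run G
t=9: queue=[D,H,F] q_used=0 → run D
t=10: queue=[D,H,F] q_used=1 → run D
t=11: queue=[D,H,F] q_used=2 → run D
t=12: queue=[D,H,F] q_used=3 → run D
t=13: queue=[H,F,D] q_used=0 → run H
t=14: queue=[H,F,D] q_used=1 → run H
t=15: queue=[H,F,D] q_used=2 → run H
t=16: queue=[H,F,D] q_used=3 → run H
t=17: queue=[F,D,H] q_used=0 → run F
t=18: queue=[F,D,H] q_used=1 → run F
t=19: queue=[F,D,H] q_used=2 → run F
t=20: queue=[F,D,H] q_used=3 → run F
t=21: queue=[D,H,F] q_used=0 → run D
t=22: queue=[H,F] q_used=0 → run H
t=23: queue=[H,F] q_used=1 → run H
t=24: queue=[F] q_used=0 → run F
t=25: queue=[F] q_used=1 → run F
t=26: queue=[F] q_used=2 → run F
t=27: (idle)
t=28: (idle)
t=29: (idle)
t=30: (idle)
t=31: (idle)
t=32: (idle)
t=33: (idle)
t=34: (idle)
t=35: (idle)

completion order = A, B, G, D, H, F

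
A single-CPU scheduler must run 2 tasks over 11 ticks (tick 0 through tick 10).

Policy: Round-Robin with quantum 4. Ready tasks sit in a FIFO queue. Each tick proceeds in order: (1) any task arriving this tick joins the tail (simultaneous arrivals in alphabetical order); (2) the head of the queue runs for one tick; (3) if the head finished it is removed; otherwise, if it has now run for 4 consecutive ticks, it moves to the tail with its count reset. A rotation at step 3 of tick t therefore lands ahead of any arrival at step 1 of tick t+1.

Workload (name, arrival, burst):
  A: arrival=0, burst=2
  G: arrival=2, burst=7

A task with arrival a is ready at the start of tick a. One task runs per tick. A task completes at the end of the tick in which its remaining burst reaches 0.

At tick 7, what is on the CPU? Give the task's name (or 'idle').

running at tick 7 = G

t=0: queue=[A] q_used=0 → run A
t=1: queue=[A] q_used=1 → run A
t=2: queue=[G] q_used=0 → run G
t=3: queue=[G] q_used=1 → run G
t=4: queue=[G] q_used=2 → run G
t=5: queue=[G] q_used=3 → run G
t=6: queue=[G] q_used=0 → run G
t=7: queue=[G] q_used=1 → run G
t=8: queue=[G] q_used=2 → run G
t=9: (idle)
t=10: (idle)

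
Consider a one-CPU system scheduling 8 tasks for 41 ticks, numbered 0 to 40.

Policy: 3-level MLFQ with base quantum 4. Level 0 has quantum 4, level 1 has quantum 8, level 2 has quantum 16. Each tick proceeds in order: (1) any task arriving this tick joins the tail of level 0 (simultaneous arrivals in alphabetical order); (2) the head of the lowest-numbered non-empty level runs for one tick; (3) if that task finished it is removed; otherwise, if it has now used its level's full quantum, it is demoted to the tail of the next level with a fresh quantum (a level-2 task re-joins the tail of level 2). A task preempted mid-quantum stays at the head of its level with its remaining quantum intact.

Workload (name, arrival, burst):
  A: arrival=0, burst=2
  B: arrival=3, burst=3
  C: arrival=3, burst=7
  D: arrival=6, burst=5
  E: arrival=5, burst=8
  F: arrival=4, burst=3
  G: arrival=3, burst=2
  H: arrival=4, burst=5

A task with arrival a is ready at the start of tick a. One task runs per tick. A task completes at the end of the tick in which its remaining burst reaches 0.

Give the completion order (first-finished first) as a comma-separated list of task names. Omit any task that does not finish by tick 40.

t=0: L0/L1/L2 = A/-/- → run A
t=1: L0/L1/L2 = A/-/- → run A
t=2: (idle)
t=3: L0/L1/L2 = BCG/-/- → run B
t=4: L0/L1/L2 = BCGFH/-/- → run B
t=5: L0/L1/L2 = BCGFHE/-/- → run B
t=6: L0/L1/L2 = CGFHED/-/- → run C
t=7: L0/L1/L2 = CGFHED/-/- → run C
t=8: L0/L1/L2 = CGFHED/-/- → run C
t=9: L0/L1/L2 = CGFHED/-/- → run C
t=10: L0/L1/L2 = GFHED/C/- → run G
t=11: L0/L1/L2 = GFHED/C/- → run G
t=12: L0/L1/L2 = FHED/C/- → run F
t=13: L0/L1/L2 = FHED/C/- → run F
t=14: L0/L1/L2 = FHED/C/- → run F
t=15: L0/L1/L2 = HED/C/- → run H
t=16: L0/L1/L2 = HED/C/- → run H
t=17: L0/L1/L2 = HED/C/- → run H
t=18: L0/L1/L2 = HED/C/- → run H
t=19: L0/L1/L2 = ED/CH/- → run E
t=20: L0/L1/L2 = ED/CH/- → run E
t=21: L0/L1/L2 = ED/CH/- → run E
t=22: L0/L1/L2 = ED/CH/- → run E
t=23: L0/L1/L2 = D/CHE/- → run D
t=24: L0/L1/L2 = D/CHE/- → run D
t=25: L0/L1/L2 = D/CHE/- → run D
t=26: L0/L1/L2 = D/CHE/- → run D
t=27: L0/L1/L2 = -/CHED/- → run C
t=28: L0/L1/L2 = -/CHED/- → run C
t=29: L0/L1/L2 = -/CHED/- → run C
t=30: L0/L1/L2 = -/HED/- → run H
t=31: L0/L1/L2 = -/ED/- → run E
t=32: L0/L1/L2 = -/ED/- → run E
t=33: L0/L1/L2 = -/ED/- → run E
t=34: L0/L1/L2 = -/ED/- → run E
t=35: L0/L1/L2 = -/D/- → run D
t=36: (idle)
t=37: (idle)
t=38: (idle)
t=39: (idle)
t=40: (idle)

completion order = A, B, G, F, C, H, E, D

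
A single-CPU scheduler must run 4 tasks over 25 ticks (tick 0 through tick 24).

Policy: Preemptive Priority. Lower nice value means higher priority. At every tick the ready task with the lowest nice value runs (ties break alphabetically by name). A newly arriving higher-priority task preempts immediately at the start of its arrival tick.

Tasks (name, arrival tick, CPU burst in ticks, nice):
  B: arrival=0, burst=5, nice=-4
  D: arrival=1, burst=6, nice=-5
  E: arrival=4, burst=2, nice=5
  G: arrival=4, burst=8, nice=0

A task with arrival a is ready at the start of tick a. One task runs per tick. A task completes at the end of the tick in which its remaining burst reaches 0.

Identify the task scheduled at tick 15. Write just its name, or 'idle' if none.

running at tick 15 = G

t=0: ready={B} → run B
t=1: ready={B,D} → run D
t=2: ready={B,D} → run D
t=3: ready={B,D} → run D
t=4: ready={B,D,E,G} → run D
t=5: ready={B,D,E,G} → run D
t=6: ready={B,D,E,G} → run D
t=7: ready={B,E,G} → run B
t=8: ready={B,E,G} → run B
t=9: ready={B,E,G} → run B
t=10: ready={B,E,G} → run B
t=11: ready={E,G} → run G
t=12: ready={E,G} → run G
t=13: ready={E,G} → run G
t=14: ready={E,G} → run G
t=15: ready={E,G} → run G
t=16: ready={E,G} → run G
t=17: ready={E,G} → run G
t=18: ready={E,G} → run G
t=19: ready={E} → run E
t=20: ready={E} → run E
t=21: (idle)
t=22: (idle)
t=23: (idle)
t=24: (idle)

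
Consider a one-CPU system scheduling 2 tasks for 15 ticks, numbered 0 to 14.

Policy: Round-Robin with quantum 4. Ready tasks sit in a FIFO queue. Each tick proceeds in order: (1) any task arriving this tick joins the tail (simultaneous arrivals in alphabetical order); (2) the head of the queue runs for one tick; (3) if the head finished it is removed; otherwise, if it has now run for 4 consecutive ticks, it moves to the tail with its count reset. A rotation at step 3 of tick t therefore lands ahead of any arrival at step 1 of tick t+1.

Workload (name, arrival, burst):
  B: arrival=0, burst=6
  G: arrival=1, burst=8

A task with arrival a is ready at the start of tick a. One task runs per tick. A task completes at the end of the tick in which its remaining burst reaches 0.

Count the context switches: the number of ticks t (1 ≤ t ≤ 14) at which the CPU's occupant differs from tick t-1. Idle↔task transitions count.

context switches = 4

t=0: queue=[B] q_used=0 → run B
t=1: queue=[B,G] q_used=1 → run B
t=2: queue=[B,G] q_used=2 → run B
t=3: queue=[B,G] q_used=3 → run B
t=4: queue=[G,B] q_used=0 → run G
t=5: queue=[G,B] q_used=1 → run G
t=6: queue=[G,B] q_used=2 → run G
t=7: queue=[G,B] q_used=3 → run G
t=8: queue=[B,G] q_used=0 → run B
t=9: queue=[B,G] q_used=1 → run B
t=10: queue=[G] q_used=0 → run G
t=11: queue=[G] q_used=1 → run G
t=12: queue=[G] q_used=2 → run G
t=13: queue=[G] q_used=3 → run G
t=14: (idle)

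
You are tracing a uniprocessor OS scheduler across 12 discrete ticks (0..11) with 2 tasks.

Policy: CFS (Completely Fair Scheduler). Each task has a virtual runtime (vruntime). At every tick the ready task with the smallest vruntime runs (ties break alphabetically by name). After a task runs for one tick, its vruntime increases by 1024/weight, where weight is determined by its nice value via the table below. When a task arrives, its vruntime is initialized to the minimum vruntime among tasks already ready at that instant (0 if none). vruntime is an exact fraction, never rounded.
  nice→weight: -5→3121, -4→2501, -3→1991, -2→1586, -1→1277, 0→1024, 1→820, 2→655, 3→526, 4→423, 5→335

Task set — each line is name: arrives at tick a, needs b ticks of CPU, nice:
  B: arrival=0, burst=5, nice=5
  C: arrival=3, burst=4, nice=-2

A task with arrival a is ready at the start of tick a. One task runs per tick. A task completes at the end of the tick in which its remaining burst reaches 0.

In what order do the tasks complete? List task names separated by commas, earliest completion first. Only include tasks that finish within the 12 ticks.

completion order = C, B

t=0: vr[B=0] → run B
t=1: vr[B=1024/335] → run B
t=2: vr[B=2048/335] → run B
t=3: vr[B=3072/335 C=3072/335] → run B
t=4: vr[B=4096/335 C=3072/335] → run C
t=5: vr[B=4096/335 C=2607616/265655] → run C
t=6: vr[B=4096/335 C=2779136/265655] → run C
t=7: vr[B=4096/335 C=2950656/265655] → run C
t=8: vr[B=4096/335] → run B
t=9: (idle)
t=10: (idle)
t=11: (idle)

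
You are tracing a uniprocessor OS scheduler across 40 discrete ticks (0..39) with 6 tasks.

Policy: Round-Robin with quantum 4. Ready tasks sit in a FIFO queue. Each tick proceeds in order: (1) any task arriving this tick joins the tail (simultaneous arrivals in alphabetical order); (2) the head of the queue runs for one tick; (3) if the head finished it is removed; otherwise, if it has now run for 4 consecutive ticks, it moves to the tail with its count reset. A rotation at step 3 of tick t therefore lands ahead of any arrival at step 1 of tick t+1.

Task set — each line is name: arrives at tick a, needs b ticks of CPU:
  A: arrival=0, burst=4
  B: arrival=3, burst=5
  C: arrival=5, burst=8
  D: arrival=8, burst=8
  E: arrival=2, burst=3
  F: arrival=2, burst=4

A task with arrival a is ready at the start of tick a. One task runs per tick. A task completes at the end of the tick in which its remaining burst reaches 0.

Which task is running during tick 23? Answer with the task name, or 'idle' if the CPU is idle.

t=0: queue=[A] q_used=0 → run A
t=1: queue=[A] q_used=1 → run A
t=2: queue=[A,E,F] q_used=2 → run A
t=3: queue=[A,E,F,B] q_used=3 → run A
t=4: queue=[E,F,B] q_used=0 → run E
t=5: queue=[E,F,B,C] q_used=1 → run E
t=6: queue=[E,F,B,C] q_used=2 → run E
t=7: queue=[F,B,C] q_used=0 → run F
t=8: queue=[F,B,C,D] q_used=1 → run F
t=9: queue=[F,B,C,D] q_used=2 → run F
t=10: queue=[F,B,C,D] q_used=3 → run F
t=11: queue=[B,C,D] q_used=0 → run B
t=12: queue=[B,C,D] q_used=1 → run B
t=13: queue=[B,C,D] q_used=2 → run B
t=14: queue=[B,C,D] q_used=3 → run B
t=15: queue=[C,D,B] q_used=0 → run C
t=16: queue=[C,D,B] q_used=1 → run C
t=17: queue=[C,D,B] q_used=2 → run C
t=18: queue=[C,D,B] q_used=3 → run C
t=19: queue=[D,B,C] q_used=0 → run D
t=20: queue=[D,B,C] q_used=1 → run D
t=21: queue=[D,B,C] q_used=2 → run D
t=22: queue=[D,B,C] q_used=3 → run D
t=23: queue=[B,C,D] q_used=0 → run B
t=24: queue=[C,D] q_used=0 → run C
t=25: queue=[C,D] q_used=1 → run C
t=26: queue=[C,D] q_used=2 → run C
t=27: queue=[C,D] q_used=3 → run C
t=28: queue=[D] q_used=0 → run D
t=29: queue=[D] q_used=1 → run D
t=30: queue=[D] q_used=2 → run D
t=31: queue=[D] q_used=3 → run D
t=32: (idle)
t=33: (idle)
t=34: (idle)
t=35: (idle)
t=36: (idle)
t=37: (idle)
t=38: (idle)
t=39: (idle)

running at tick 23 = B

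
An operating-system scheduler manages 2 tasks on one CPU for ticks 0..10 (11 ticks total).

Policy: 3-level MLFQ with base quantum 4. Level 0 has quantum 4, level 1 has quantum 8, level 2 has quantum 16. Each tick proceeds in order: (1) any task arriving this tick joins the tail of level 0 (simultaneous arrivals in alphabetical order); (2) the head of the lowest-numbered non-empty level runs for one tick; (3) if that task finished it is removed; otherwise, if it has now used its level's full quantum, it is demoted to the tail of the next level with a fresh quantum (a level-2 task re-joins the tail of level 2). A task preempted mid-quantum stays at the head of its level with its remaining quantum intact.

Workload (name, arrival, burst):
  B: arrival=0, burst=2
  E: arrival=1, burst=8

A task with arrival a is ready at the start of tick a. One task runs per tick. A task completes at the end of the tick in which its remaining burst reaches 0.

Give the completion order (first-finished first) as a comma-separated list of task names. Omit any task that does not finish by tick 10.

t=0: L0/L1/L2 = B/-/- → run B
t=1: L0/L1/L2 = BE/-/- → run B
t=2: L0/L1/L2 = E/-/- → run E
t=3: L0/L1/L2 = E/-/- → run E
t=4: L0/L1/L2 = E/-/- → run E
t=5: L0/L1/L2 = E/-/- → run E
t=6: L0/L1/L2 = -/E/- → run E
t=7: L0/L1/L2 = -/E/- → run E
t=8: L0/L1/L2 = -/E/- → run E
t=9: L0/L1/L2 = -/E/- → run E
t=10: (idle)

completion order = B, E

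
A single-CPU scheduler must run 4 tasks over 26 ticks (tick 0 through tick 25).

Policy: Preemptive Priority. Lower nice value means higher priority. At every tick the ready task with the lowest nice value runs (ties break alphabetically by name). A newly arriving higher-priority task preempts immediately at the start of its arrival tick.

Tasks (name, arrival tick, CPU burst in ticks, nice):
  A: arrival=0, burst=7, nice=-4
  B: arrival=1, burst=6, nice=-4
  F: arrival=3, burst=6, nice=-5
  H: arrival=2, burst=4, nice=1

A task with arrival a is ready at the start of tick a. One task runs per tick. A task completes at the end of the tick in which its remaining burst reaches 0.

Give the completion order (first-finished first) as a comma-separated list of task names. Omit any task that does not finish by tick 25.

t=0: ready={A} → run A
t=1: ready={A,B} → run A
t=2: ready={A,B,H} → run A
t=3: ready={A,B,F,H} → run F
t=4: ready={A,B,F,H} → run F
t=5: ready={A,B,F,H} → run F
t=6: ready={A,B,F,H} → run F
t=7: ready={A,B,F,H} → run F
t=8: ready={A,B,F,H} → run F
t=9: ready={A,B,H} → run A
t=10: ready={A,B,H} → run A
t=11: ready={A,B,H} → run A
t=12: ready={A,B,H} → run A
t=13: ready={B,H} → run B
t=14: ready={B,H} → run B
t=15: ready={B,H} → run B
t=16: ready={B,H} → run B
t=17: ready={B,H} → run B
t=18: ready={B,H} → run B
t=19: ready={H} → run H
t=20: ready={H} → run H
t=21: ready={H} → run H
t=22: ready={H} → run H
t=23: (idle)
t=24: (idle)
t=25: (idle)

completion order = F, A, B, H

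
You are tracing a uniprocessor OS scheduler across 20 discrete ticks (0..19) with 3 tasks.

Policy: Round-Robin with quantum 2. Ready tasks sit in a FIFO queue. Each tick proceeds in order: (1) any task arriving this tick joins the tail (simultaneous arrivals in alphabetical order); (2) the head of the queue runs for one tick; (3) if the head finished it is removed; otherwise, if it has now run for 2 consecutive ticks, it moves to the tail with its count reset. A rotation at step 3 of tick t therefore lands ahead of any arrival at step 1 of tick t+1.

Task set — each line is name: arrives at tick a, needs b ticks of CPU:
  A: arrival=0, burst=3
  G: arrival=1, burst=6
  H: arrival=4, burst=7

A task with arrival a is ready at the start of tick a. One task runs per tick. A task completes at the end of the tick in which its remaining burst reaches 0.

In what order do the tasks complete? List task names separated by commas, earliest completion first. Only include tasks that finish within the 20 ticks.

t=0: queue=[A] q_used=0 → run A
t=1: queue=[A,G] q_used=1 → run A
t=2: queue=[G,A] q_used=0 → run G
t=3: queue=[G,A] q_used=1 → run G
t=4: queue=[A,G,H] q_used=0 → run A
t=5: queue=[G,H] q_used=0 → run G
t=6: queue=[G,H] q_used=1 → run G
t=7: queue=[H,G] q_used=0 → run H
t=8: queue=[H,G] q_used=1 → run H
t=9: queue=[G,H] q_used=0 → run G
t=10: queue=[G,H] q_used=1 → run G
t=11: queue=[H] q_used=0 → run H
t=12: queue=[H] q_used=1 → run H
t=13: queue=[H] q_used=0 → run H
t=14: queue=[H] q_used=1 → run H
t=15: queue=[H] q_used=0 → run H
t=16: (idle)
t=17: (idle)
t=18: (idle)
t=19: (idle)

completion order = A, G, H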